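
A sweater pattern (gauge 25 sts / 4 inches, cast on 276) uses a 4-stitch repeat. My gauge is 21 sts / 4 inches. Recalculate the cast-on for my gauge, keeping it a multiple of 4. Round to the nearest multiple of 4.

276 × 21 / 25 = 231.84.
Nearest multiple of 4: 232.

232 stitches.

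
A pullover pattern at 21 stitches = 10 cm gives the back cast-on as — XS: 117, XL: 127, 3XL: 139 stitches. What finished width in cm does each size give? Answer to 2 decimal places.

21/10 = 2.1 sts per cm.
XS: 117 / 2.1 = 55.714 → 55.71 cm.
XL: 127 / 2.1 = 60.476 → 60.48 cm.
3XL: 139 / 2.1 = 66.190 → 66.19 cm.

XS 55.71 cm; XL 60.48 cm; 3XL 66.19 cm.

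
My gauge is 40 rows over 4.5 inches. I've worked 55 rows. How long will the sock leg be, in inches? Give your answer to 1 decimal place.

40 rows / 4.5 inch = 8.889 rows per inch.
55 / 8.889 = 6.19 inches.

6.2 inches.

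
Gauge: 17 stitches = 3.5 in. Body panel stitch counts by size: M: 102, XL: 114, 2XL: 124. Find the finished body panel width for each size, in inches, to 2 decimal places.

M 21.00 inches; XL 23.47 inches; 2XL 25.53 inches.

17/3.5 = 4.857 sts per in.
M: 102 / 4.857 = 21.000 → 21.00 in.
XL: 114 / 4.857 = 23.471 → 23.47 in.
2XL: 124 / 4.857 = 25.529 → 25.53 in.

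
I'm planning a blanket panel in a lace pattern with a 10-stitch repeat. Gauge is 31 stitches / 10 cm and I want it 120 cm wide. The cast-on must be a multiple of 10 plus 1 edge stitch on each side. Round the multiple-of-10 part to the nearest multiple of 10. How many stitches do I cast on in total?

CO 372 sts.

31 / 10 = 3.1 sts per cm.
120 × 3.1 = 372.00 sts.
Less 2 edge sts → 370.00 for the repeat.
Nearest multiple of 10: 370.
Add back 2 edge sts → 372.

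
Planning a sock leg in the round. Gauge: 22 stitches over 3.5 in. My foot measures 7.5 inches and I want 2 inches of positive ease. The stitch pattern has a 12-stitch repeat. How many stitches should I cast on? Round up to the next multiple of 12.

Finished = 7.5 + 2 = 9.5 inches.
22 / 3.5 = 6.286 sts/in.
9.5 × 6.286 = 59.71 sts.
Next multiple of 12: 60.

CO 60 sts.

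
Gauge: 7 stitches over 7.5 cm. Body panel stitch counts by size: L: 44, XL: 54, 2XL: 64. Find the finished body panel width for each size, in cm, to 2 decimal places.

L 47.14 cm; XL 57.86 cm; 2XL 68.57 cm.

7/7.5 = 0.933 sts per cm.
L: 44 / 0.933 = 47.143 → 47.14 cm.
XL: 54 / 0.933 = 57.857 → 57.86 cm.
2XL: 64 / 0.933 = 68.571 → 68.57 cm.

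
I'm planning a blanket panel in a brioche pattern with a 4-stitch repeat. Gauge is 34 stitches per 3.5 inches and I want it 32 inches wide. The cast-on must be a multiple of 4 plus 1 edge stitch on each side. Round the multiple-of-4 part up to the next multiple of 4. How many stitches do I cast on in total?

Cast on 314 stitches.

34 / 3.5 = 9.714 sts per inch.
32 × 9.714 = 310.86 sts.
Less 2 edge sts → 308.86 for the repeat.
Next multiple of 4: 312.
Add back 2 edge sts → 314.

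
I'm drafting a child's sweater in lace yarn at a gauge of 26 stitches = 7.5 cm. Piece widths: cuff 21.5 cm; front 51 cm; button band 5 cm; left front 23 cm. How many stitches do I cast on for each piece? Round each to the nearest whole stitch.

Rate = 26/7.5 = 3.467 sts per cm.
cuff: 21.5 × 3.467 = 74.53 → 75.
front: 51 × 3.467 = 176.80 → 177.
button band: 5 × 3.467 = 17.33 → 17.
left front: 23 × 3.467 = 79.73 → 80.

cuff 75; front 177; button band 17; left front 80.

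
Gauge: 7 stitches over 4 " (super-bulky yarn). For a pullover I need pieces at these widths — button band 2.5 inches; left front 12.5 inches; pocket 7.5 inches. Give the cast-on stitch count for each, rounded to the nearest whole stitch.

button band 4; left front 22; pocket 13.

Rate = 7/4 = 1.75 sts per in.
button band: 2.5 × 1.75 = 4.38 → 4.
left front: 12.5 × 1.75 = 21.88 → 22.
pocket: 7.5 × 1.75 = 13.12 → 13.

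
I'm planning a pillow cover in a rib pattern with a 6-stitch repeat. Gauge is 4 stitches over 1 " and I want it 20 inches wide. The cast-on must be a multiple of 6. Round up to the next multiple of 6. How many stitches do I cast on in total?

84 stitches.

4 / 1 = 4 sts per inch.
20 × 4 = 80.00 sts.
Next multiple of 6: 84.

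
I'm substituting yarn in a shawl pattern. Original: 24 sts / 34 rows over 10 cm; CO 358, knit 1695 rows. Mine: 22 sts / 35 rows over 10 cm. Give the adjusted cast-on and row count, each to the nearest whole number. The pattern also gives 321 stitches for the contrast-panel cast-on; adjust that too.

Cast on 328 stitches; work 1745 rows; contrast-panel cast-on 294 stitches.

Stitches: 358 × 22/24 = 328.17 → 328.
Rows: 1695 × 35/34 = 1744.85 → 1745.
contrast-panel cast-on: 321 × 22/24 = 294.25 → 294.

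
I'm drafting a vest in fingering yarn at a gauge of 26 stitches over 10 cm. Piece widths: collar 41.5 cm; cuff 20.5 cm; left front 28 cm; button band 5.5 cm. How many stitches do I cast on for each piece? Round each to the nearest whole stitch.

Rate = 26/10 = 2.6 sts per cm.
collar: 41.5 × 2.6 = 107.90 → 108.
cuff: 20.5 × 2.6 = 53.30 → 53.
left front: 28 × 2.6 = 72.80 → 73.
button band: 5.5 × 2.6 = 14.30 → 14.

collar 108; cuff 53; left front 73; button band 14.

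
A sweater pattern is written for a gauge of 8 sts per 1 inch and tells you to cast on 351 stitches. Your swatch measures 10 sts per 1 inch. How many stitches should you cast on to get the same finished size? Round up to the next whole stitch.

Scale factor = 10 / 8 = 1.250.
351 × 10 / 8 = 438.75 sts.
→ 439 sts.

Cast on 439 stitches.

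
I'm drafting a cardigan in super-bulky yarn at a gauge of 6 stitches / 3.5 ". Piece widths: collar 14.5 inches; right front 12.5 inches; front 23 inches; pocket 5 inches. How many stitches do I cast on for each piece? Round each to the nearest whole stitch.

collar 25; right front 21; front 39; pocket 9.

Rate = 6/3.5 = 1.714 sts per in.
collar: 14.5 × 1.714 = 24.86 → 25.
right front: 12.5 × 1.714 = 21.43 → 21.
front: 23 × 1.714 = 39.43 → 39.
pocket: 5 × 1.714 = 8.57 → 9.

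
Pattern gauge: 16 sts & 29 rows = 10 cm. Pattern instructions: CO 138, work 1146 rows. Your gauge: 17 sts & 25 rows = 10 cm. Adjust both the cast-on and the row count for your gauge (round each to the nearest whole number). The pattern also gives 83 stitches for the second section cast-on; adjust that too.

Cast on 147 stitches; work 988 rows; second section cast-on 88 stitches.

Stitches: 138 × 17/16 = 146.62 → 147.
Rows: 1146 × 25/29 = 987.93 → 988.
second section cast-on: 83 × 17/16 = 88.19 → 88.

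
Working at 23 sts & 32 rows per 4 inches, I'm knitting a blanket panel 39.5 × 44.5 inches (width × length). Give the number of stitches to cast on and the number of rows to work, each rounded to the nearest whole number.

Cast on 227 stitches and work 356 rows.

Stitch gauge = 23/4 = 5.75 sts/in; 39.5 × 5.75 = 227.12 → 227 sts.
Row gauge = 32/4 = 8 rows/in; 44.5 × 8 = 356.00 → 356 rows.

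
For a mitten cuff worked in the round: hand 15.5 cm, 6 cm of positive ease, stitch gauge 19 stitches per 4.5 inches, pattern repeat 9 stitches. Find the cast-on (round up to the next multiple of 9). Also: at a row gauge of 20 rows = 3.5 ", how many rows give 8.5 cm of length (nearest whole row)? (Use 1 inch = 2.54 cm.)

Cast on 36 stitches; work 19 rows.

Finished = 15.5 + 6 = 21.5 cm.
21.5 cm × 1/2.54 = 8.46 inches.
19/4.5 = 4.222 sts per in; 8.46 × 4.222 = 35.74 sts.
Next multiple of 9 → 36.
8.5 cm = 3.35 inches; × 5.714 = 19.12 → 19 rows.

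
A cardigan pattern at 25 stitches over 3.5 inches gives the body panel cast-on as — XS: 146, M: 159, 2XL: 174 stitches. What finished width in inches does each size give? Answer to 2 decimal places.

25/3.5 = 7.143 sts per in.
XS: 146 / 7.143 = 20.440 → 20.44 in.
M: 159 / 7.143 = 22.260 → 22.26 in.
2XL: 174 / 7.143 = 24.360 → 24.36 in.

XS 20.44 inches; M 22.26 inches; 2XL 24.36 inches.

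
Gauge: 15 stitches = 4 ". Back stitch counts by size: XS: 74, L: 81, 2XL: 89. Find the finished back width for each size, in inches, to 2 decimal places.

XS 19.73 inches; L 21.60 inches; 2XL 23.73 inches.

15/4 = 3.75 sts per in.
XS: 74 / 3.75 = 19.733 → 19.73 in.
L: 81 / 3.75 = 21.600 → 21.60 in.
2XL: 89 / 3.75 = 23.733 → 23.73 in.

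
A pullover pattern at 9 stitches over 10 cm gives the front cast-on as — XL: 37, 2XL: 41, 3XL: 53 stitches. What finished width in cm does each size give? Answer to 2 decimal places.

XL 41.11 cm; 2XL 45.56 cm; 3XL 58.89 cm.

9/10 = 0.9 sts per cm.
XL: 37 / 0.9 = 41.111 → 41.11 cm.
2XL: 41 / 0.9 = 45.556 → 45.56 cm.
3XL: 53 / 0.9 = 58.889 → 58.89 cm.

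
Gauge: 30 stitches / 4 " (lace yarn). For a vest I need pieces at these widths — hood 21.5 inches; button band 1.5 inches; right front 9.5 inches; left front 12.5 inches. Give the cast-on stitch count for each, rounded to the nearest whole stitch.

hood 161; button band 11; right front 71; left front 94.

Rate = 30/4 = 7.5 sts per in.
hood: 21.5 × 7.5 = 161.25 → 161.
button band: 1.5 × 7.5 = 11.25 → 11.
right front: 9.5 × 7.5 = 71.25 → 71.
left front: 12.5 × 7.5 = 93.75 → 94.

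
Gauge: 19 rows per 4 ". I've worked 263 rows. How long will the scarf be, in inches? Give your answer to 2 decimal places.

55.37 inches.

19 rows / 4 inch = 4.75 rows per inch.
263 / 4.75 = 55.368 inches.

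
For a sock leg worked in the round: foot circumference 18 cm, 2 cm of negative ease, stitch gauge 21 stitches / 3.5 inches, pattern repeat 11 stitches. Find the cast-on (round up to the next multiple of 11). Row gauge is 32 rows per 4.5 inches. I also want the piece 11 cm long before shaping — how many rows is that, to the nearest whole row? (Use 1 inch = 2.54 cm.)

Cast on 44 stitches; work 31 rows.

Finished = 18 − 2 = 16 cm.
16 cm × 1/2.54 = 6.30 inches.
21/3.5 = 6 sts per in; 6.30 × 6 = 37.80 sts.
Next multiple of 11 → 44.
11 cm = 4.33 inches; × 7.111 = 30.80 → 31 rows.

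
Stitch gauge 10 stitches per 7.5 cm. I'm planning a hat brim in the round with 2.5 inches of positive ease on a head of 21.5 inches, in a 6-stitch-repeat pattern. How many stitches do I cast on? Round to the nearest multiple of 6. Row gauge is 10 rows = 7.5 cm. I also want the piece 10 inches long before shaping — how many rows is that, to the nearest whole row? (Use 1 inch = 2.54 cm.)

Finished = 21.5 + 2.5 = 24 inches.
24 inches × 2.54 = 60.96 cm.
10/7.5 = 1.333 sts per cm; 60.96 × 1.333 = 81.28 sts.
Nearest multiple of 6 → 84.
10 inches = 25.40 cm; × 1.333 = 33.87 → 34 rows.

Cast on 84 stitches; work 34 rows.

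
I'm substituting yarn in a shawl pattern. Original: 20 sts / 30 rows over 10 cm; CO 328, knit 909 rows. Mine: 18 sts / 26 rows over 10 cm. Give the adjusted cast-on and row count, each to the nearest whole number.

Stitches: 328 × 18/20 = 295.20 → 295.
Rows: 909 × 26/30 = 787.80 → 788.

Cast on 295 stitches; work 788 rows.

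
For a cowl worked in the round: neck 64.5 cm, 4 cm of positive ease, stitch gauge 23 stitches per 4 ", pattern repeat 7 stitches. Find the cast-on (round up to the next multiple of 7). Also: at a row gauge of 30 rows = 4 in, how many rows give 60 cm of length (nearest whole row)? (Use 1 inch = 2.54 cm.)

Finished = 64.5 + 4 = 68.5 cm.
68.5 cm × 1/2.54 = 26.97 inches.
23/4 = 5.75 sts per in; 26.97 × 5.75 = 155.07 sts.
Next multiple of 7 → 161.
60 cm = 23.62 inches; × 7.5 = 177.17 → 177 rows.

Cast on 161 stitches; work 177 rows.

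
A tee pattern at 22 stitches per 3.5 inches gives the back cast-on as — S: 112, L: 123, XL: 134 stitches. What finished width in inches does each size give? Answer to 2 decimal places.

S 17.82 inches; L 19.57 inches; XL 21.32 inches.

22/3.5 = 6.286 sts per in.
S: 112 / 6.286 = 17.818 → 17.82 in.
L: 123 / 6.286 = 19.568 → 19.57 in.
XL: 134 / 6.286 = 21.318 → 21.32 in.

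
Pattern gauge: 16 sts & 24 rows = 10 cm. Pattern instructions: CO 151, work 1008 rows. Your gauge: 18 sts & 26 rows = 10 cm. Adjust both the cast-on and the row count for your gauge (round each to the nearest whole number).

Cast on 170 stitches; work 1092 rows.

Stitches: 151 × 18/16 = 169.88 → 170.
Rows: 1008 × 26/24 = 1092.00 → 1092.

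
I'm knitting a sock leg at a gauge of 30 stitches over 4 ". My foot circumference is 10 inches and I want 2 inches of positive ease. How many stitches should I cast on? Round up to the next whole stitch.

Finished = 10 + 2 = 12 in.
30 / 4 = 7.5 sts per inch.
12.00 × 7.5 = 90.00 sts.

90 stitches.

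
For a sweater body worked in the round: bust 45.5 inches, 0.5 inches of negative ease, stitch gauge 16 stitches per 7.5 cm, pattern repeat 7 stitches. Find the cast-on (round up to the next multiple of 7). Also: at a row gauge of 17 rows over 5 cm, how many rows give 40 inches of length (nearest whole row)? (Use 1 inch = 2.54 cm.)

Cast on 245 stitches; work 345 rows.

Finished = 45.5 − 0.5 = 45 inches.
45 inches × 2.54 = 114.30 cm.
16/7.5 = 2.133 sts per cm; 114.30 × 2.133 = 243.84 sts.
Next multiple of 7 → 245.
40 inches = 101.60 cm; × 3.4 = 345.44 → 345 rows.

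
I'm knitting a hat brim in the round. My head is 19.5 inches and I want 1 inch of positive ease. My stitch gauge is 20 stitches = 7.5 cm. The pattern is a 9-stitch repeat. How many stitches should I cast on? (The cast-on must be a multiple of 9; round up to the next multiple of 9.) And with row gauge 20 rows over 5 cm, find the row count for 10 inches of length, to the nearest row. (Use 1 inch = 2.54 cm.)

Cast on 144 stitches; work 102 rows.

Finished = 19.5 + 1 = 20.5 inches.
20.5 inches × 2.54 = 52.07 cm.
20/7.5 = 2.667 sts per cm; 52.07 × 2.667 = 138.85 sts.
Next multiple of 9 → 144.
10 inches = 25.40 cm; × 4 = 101.60 → 102 rows.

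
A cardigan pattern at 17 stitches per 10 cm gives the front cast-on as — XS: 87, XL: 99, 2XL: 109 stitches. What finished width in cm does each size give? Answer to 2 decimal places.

17/10 = 1.7 sts per cm.
XS: 87 / 1.7 = 51.176 → 51.18 cm.
XL: 99 / 1.7 = 58.235 → 58.24 cm.
2XL: 109 / 1.7 = 64.118 → 64.12 cm.

XS 51.18 cm; XL 58.24 cm; 2XL 64.12 cm.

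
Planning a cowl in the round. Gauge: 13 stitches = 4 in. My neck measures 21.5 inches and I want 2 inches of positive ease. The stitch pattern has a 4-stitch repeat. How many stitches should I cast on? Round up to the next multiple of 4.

Finished = 21.5 + 2 = 23.5 inches.
13 / 4 = 3.25 sts/in.
23.5 × 3.25 = 76.38 sts.
Next multiple of 4: 80.

Cast on 80 stitches.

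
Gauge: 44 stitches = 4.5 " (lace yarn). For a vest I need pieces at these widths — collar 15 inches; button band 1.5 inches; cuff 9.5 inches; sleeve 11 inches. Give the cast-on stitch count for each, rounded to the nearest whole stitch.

Rate = 44/4.5 = 9.778 sts per in.
collar: 15 × 9.778 = 146.67 → 147.
button band: 1.5 × 9.778 = 14.67 → 15.
cuff: 9.5 × 9.778 = 92.89 → 93.
sleeve: 11 × 9.778 = 107.56 → 108.

collar 147; button band 15; cuff 93; sleeve 108.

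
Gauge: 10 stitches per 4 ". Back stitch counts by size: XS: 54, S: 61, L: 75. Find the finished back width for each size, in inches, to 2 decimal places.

XS 21.60 inches; S 24.40 inches; L 30.00 inches.

10/4 = 2.5 sts per in.
XS: 54 / 2.5 = 21.600 → 21.60 in.
S: 61 / 2.5 = 24.400 → 24.40 in.
L: 75 / 2.5 = 30.000 → 30.00 in.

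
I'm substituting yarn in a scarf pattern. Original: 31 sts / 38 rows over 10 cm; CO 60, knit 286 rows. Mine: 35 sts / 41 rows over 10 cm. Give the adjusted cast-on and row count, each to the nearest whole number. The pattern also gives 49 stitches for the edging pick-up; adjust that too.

Cast on 68 stitches; work 309 rows; edging pick-up 55 stitches.

Stitches: 60 × 35/31 = 67.74 → 68.
Rows: 286 × 41/38 = 308.58 → 309.
edging pick-up: 49 × 35/31 = 55.32 → 55.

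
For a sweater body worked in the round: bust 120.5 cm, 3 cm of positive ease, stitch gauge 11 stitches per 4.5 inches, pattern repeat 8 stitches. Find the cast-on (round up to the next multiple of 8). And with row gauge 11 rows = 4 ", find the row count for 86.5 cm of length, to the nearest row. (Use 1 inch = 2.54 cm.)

Cast on 120 stitches; work 94 rows.

Finished = 120.5 + 3 = 123.5 cm.
123.5 cm × 1/2.54 = 48.62 inches.
11/4.5 = 2.444 sts per in; 48.62 × 2.444 = 118.85 sts.
Next multiple of 8 → 120.
86.5 cm = 34.06 inches; × 2.75 = 93.65 → 94 rows.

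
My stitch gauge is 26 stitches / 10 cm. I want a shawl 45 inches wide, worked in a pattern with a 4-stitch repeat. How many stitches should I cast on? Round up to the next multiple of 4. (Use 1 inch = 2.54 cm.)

CO 300 sts.

45 in = 45 × 2.54 = 114.30 cm.
26 / 10 = 2.6 sts/cm.
114.30 × 2.6 = 297.18 sts.
→ 300.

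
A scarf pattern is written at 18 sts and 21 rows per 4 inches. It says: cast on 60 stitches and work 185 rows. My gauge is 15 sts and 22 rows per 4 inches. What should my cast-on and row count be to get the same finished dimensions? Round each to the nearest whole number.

Stitches: 60 × 15/18 = 50.00 → 50.
Rows: 185 × 22/21 = 193.81 → 194.

Cast on 50 stitches; work 194 rows.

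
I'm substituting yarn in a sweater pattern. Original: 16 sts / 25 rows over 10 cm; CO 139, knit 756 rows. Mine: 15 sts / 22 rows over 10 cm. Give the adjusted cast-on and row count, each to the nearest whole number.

Stitches: 139 × 15/16 = 130.31 → 130.
Rows: 756 × 22/25 = 665.28 → 665.

Cast on 130 stitches; work 665 rows.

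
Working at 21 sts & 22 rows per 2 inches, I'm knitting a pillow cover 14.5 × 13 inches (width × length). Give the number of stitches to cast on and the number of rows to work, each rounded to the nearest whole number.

Cast on 152 stitches and work 143 rows.

Stitch gauge = 21/2 = 10.5 sts/in; 14.5 × 10.5 = 152.25 → 152 sts.
Row gauge = 22/2 = 11 rows/in; 13 × 11 = 143.00 → 143 rows.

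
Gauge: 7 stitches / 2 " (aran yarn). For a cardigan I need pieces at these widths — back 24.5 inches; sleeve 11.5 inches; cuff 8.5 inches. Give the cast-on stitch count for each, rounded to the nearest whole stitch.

back 86; sleeve 40; cuff 30.

Rate = 7/2 = 3.5 sts per in.
back: 24.5 × 3.5 = 85.75 → 86.
sleeve: 11.5 × 3.5 = 40.25 → 40.
cuff: 8.5 × 3.5 = 29.75 → 30.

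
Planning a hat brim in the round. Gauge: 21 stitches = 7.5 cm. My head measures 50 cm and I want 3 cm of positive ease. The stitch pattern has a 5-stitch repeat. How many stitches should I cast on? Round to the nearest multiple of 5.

Finished = 50 + 3 = 53 cm.
21 / 7.5 = 2.8 sts/cm.
53 × 2.8 = 148.40 sts.
Nearest multiple of 5: 150.

150 stitches.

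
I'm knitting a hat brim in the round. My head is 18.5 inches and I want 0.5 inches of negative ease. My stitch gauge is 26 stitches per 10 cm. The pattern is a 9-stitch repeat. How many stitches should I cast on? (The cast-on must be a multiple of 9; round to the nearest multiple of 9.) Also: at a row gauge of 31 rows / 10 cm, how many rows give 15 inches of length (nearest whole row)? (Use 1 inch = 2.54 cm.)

Finished = 18.5 − 0.5 = 18 inches.
18 inches × 2.54 = 45.72 cm.
26/10 = 2.6 sts per cm; 45.72 × 2.6 = 118.87 sts.
Nearest multiple of 9 → 117.
15 inches = 38.10 cm; × 3.1 = 118.11 → 118 rows.

Cast on 117 stitches; work 118 rows.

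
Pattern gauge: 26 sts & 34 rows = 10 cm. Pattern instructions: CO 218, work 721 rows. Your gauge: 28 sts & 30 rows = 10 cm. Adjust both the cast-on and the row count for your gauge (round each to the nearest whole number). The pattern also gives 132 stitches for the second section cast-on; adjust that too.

Stitches: 218 × 28/26 = 234.77 → 235.
Rows: 721 × 30/34 = 636.18 → 636.
second section cast-on: 132 × 28/26 = 142.15 → 142.

Cast on 235 stitches; work 636 rows; second section cast-on 142 stitches.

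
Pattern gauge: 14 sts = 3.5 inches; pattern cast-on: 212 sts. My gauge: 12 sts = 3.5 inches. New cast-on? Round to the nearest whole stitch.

Scale factor = 12 / 14 = 0.857.
212 × 12 / 14 = 181.71 sts.
→ 182 sts.

Cast on 182 stitches.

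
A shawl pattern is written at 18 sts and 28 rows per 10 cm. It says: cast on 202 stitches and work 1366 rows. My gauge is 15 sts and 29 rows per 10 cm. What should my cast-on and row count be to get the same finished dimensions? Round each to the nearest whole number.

Cast on 168 stitches; work 1415 rows.

Stitches: 202 × 15/18 = 168.33 → 168.
Rows: 1366 × 29/28 = 1414.79 → 1415.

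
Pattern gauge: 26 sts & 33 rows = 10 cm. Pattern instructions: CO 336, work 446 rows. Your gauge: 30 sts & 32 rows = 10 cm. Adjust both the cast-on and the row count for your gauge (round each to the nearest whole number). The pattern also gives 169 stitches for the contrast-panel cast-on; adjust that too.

Cast on 388 stitches; work 432 rows; contrast-panel cast-on 195 stitches.

Stitches: 336 × 30/26 = 387.69 → 388.
Rows: 446 × 32/33 = 432.48 → 432.
contrast-panel cast-on: 169 × 30/26 = 195.00 → 195.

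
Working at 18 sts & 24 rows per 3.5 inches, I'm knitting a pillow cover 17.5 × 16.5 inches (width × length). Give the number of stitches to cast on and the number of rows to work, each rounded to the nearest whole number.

Stitch gauge = 18/3.5 = 5.143 sts/in; 17.5 × 5.143 = 90.00 → 90 sts.
Row gauge = 24/3.5 = 6.857 rows/in; 16.5 × 6.857 = 113.14 → 113 rows.

Cast on 90 stitches and work 113 rows.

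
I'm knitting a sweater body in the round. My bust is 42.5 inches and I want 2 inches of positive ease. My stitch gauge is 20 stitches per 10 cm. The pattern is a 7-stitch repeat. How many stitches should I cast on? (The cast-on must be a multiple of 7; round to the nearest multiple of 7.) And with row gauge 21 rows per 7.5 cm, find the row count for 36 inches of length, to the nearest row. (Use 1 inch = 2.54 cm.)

Cast on 224 stitches; work 256 rows.

Finished = 42.5 + 2 = 44.5 inches.
44.5 inches × 2.54 = 113.03 cm.
20/10 = 2 sts per cm; 113.03 × 2 = 226.06 sts.
Nearest multiple of 7 → 224.
36 inches = 91.44 cm; × 2.8 = 256.03 → 256 rows.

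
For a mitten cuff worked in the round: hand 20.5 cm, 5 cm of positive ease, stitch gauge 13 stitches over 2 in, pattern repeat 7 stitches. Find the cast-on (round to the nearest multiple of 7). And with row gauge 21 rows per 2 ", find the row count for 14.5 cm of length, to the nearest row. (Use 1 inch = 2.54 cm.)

Cast on 63 stitches; work 60 rows.

Finished = 20.5 + 5 = 25.5 cm.
25.5 cm × 1/2.54 = 10.04 inches.
13/2 = 6.5 sts per in; 10.04 × 6.5 = 65.26 sts.
Nearest multiple of 7 → 63.
14.5 cm = 5.71 inches; × 10.5 = 59.94 → 60 rows.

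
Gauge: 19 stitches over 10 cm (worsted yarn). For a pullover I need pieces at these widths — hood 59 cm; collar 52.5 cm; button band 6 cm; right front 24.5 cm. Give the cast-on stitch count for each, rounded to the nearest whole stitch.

hood 112; collar 100; button band 11; right front 47.

Rate = 19/10 = 1.9 sts per cm.
hood: 59 × 1.9 = 112.10 → 112.
collar: 52.5 × 1.9 = 99.75 → 100.
button band: 6 × 1.9 = 11.40 → 11.
right front: 24.5 × 1.9 = 46.55 → 47.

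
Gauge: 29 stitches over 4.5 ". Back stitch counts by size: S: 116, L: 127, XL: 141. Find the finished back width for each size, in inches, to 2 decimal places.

S 18.00 inches; L 19.71 inches; XL 21.88 inches.

29/4.5 = 6.444 sts per in.
S: 116 / 6.444 = 18.000 → 18.00 in.
L: 127 / 6.444 = 19.707 → 19.71 in.
XL: 141 / 6.444 = 21.879 → 21.88 in.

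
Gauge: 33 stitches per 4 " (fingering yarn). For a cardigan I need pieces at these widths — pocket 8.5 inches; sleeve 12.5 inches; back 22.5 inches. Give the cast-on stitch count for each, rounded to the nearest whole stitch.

pocket 70; sleeve 103; back 186.

Rate = 33/4 = 8.25 sts per in.
pocket: 8.5 × 8.25 = 70.12 → 70.
sleeve: 12.5 × 8.25 = 103.12 → 103.
back: 22.5 × 8.25 = 185.62 → 186.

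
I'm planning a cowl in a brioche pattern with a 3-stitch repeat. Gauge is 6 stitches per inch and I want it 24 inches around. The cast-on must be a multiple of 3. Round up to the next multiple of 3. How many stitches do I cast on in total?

6 / 1 = 6 sts per inch.
24 × 6 = 144.00 sts.
Next multiple of 3: 144.

CO 144 sts.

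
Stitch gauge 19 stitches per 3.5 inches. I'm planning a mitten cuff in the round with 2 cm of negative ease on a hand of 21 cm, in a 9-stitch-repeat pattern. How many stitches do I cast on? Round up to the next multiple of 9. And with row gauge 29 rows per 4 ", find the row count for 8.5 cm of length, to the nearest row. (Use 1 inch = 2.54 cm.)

Cast on 45 stitches; work 24 rows.

Finished = 21 − 2 = 19 cm.
19 cm × 1/2.54 = 7.48 inches.
19/3.5 = 5.429 sts per in; 7.48 × 5.429 = 40.61 sts.
Next multiple of 9 → 45.
8.5 cm = 3.35 inches; × 7.25 = 24.26 → 24 rows.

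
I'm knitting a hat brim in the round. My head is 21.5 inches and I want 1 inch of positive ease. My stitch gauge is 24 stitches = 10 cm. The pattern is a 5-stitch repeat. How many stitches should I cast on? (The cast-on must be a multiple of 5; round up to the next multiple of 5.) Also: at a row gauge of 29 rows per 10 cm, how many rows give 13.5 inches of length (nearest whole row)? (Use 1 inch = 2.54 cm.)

Cast on 140 stitches; work 99 rows.

Finished = 21.5 + 1 = 22.5 inches.
22.5 inches × 2.54 = 57.15 cm.
24/10 = 2.4 sts per cm; 57.15 × 2.4 = 137.16 sts.
Next multiple of 5 → 140.
13.5 inches = 34.29 cm; × 2.9 = 99.44 → 99 rows.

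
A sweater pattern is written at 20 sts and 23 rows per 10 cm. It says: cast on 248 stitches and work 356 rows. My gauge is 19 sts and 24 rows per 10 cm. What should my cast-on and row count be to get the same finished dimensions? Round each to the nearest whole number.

Cast on 236 stitches; work 371 rows.

Stitches: 248 × 19/20 = 235.60 → 236.
Rows: 356 × 24/23 = 371.48 → 371.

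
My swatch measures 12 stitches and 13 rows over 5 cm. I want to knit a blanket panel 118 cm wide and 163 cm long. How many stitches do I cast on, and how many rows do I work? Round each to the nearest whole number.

Cast on 283 stitches and work 424 rows.

Stitch gauge = 12/5 = 2.4 sts/cm; 118 × 2.4 = 283.20 → 283 sts.
Row gauge = 13/5 = 2.6 rows/cm; 163 × 2.6 = 423.80 → 424 rows.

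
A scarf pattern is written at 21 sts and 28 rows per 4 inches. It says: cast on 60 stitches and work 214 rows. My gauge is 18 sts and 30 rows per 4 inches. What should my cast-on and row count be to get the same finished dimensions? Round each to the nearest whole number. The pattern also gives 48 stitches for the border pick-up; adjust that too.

Stitches: 60 × 18/21 = 51.43 → 51.
Rows: 214 × 30/28 = 229.29 → 229.
border pick-up: 48 × 18/21 = 41.14 → 41.

Cast on 51 stitches; work 229 rows; border pick-up 41 stitches.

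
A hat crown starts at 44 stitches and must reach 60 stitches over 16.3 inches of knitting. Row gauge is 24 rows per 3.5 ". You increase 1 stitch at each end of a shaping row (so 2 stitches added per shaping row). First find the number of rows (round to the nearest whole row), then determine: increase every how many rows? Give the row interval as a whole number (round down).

Rows = 16.3 × 6.857 = 111.8 → 112 rows.
Stitches to add: 16 → 8 shaping rows (at 2 st each).
112 / 8 = 14.00 → every 14 rows.

Increase every 14th row.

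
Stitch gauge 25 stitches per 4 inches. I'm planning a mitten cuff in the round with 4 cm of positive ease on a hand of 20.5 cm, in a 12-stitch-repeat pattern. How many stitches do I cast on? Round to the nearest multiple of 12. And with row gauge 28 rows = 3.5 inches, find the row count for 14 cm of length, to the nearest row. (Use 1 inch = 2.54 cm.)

Cast on 60 stitches; work 44 rows.

Finished = 20.5 + 4 = 24.5 cm.
24.5 cm × 1/2.54 = 9.65 inches.
25/4 = 6.25 sts per in; 9.65 × 6.25 = 60.29 sts.
Nearest multiple of 12 → 60.
14 cm = 5.51 inches; × 8 = 44.09 → 44 rows.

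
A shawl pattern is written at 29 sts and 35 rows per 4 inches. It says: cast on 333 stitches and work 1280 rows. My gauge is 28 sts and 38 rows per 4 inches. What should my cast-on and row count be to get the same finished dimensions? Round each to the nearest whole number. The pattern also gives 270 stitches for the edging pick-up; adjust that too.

Stitches: 333 × 28/29 = 321.52 → 322.
Rows: 1280 × 38/35 = 1389.71 → 1390.
edging pick-up: 270 × 28/29 = 260.69 → 261.

Cast on 322 stitches; work 1390 rows; edging pick-up 261 stitches.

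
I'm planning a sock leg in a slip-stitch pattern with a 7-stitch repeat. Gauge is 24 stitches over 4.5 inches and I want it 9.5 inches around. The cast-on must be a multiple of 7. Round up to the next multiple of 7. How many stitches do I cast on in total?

CO 56 sts.

24 / 4.5 = 5.333 sts per inch.
9.5 × 5.333 = 50.67 sts.
Next multiple of 7: 56.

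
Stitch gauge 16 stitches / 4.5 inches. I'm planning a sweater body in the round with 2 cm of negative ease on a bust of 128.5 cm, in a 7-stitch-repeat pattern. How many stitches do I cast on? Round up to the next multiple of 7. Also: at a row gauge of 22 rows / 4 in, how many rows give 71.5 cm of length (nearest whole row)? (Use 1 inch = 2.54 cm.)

Cast on 182 stitches; work 155 rows.

Finished = 128.5 − 2 = 126.5 cm.
126.5 cm × 1/2.54 = 49.80 inches.
16/4.5 = 3.556 sts per in; 49.80 × 3.556 = 177.08 sts.
Next multiple of 7 → 182.
71.5 cm = 28.15 inches; × 5.5 = 154.82 → 155 rows.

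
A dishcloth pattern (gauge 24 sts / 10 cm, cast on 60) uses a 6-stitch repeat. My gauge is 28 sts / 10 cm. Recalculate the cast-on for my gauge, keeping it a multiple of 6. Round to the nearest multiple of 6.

60 × 28 / 24 = 70.00.
Nearest multiple of 6: 72.

72 stitches.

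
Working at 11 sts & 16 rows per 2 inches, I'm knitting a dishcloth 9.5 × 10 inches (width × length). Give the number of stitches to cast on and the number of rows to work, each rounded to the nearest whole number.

Stitch gauge = 11/2 = 5.5 sts/in; 9.5 × 5.5 = 52.25 → 52 sts.
Row gauge = 16/2 = 8 rows/in; 10 × 8 = 80.00 → 80 rows.

Cast on 52 stitches and work 80 rows.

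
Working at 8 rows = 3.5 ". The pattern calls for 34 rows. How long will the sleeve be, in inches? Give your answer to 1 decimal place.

8 rows / 3.5 inch = 2.286 rows per inch.
34 / 2.286 = 14.88 inches.

14.9 inches.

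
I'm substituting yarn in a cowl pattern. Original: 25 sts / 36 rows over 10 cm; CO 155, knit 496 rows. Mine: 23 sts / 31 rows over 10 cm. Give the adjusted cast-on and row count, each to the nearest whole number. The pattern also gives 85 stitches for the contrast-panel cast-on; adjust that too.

Stitches: 155 × 23/25 = 142.60 → 143.
Rows: 496 × 31/36 = 427.11 → 427.
contrast-panel cast-on: 85 × 23/25 = 78.20 → 78.

Cast on 143 stitches; work 427 rows; contrast-panel cast-on 78 stitches.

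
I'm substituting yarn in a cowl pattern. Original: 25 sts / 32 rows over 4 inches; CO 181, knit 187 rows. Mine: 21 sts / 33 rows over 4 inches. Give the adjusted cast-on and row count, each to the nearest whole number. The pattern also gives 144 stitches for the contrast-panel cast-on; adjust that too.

Stitches: 181 × 21/25 = 152.04 → 152.
Rows: 187 × 33/32 = 192.84 → 193.
contrast-panel cast-on: 144 × 21/25 = 120.96 → 121.

Cast on 152 stitches; work 193 rows; contrast-panel cast-on 121 stitches.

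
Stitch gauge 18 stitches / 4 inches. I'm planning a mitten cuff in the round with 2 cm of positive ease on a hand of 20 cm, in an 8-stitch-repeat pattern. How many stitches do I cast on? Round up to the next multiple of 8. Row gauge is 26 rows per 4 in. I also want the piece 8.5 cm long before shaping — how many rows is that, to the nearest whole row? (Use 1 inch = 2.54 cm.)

Finished = 20 + 2 = 22 cm.
22 cm × 1/2.54 = 8.66 inches.
18/4 = 4.5 sts per in; 8.66 × 4.5 = 38.98 sts.
Next multiple of 8 → 40.
8.5 cm = 3.35 inches; × 6.5 = 21.75 → 22 rows.

Cast on 40 stitches; work 22 rows.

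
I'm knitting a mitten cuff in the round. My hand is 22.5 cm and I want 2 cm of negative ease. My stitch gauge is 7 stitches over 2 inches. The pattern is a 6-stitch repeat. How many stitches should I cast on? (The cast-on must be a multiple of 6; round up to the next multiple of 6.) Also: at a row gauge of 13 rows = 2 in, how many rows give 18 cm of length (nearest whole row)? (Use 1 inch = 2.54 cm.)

Cast on 30 stitches; work 46 rows.

Finished = 22.5 − 2 = 20.5 cm.
20.5 cm × 1/2.54 = 8.07 inches.
7/2 = 3.5 sts per in; 8.07 × 3.5 = 28.25 sts.
Next multiple of 6 → 30.
18 cm = 7.09 inches; × 6.5 = 46.06 → 46 rows.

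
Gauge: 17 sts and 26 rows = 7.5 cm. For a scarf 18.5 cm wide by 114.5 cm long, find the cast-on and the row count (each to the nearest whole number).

Stitch gauge = 17/7.5 = 2.267 sts/cm; 18.5 × 2.267 = 41.93 → 42 sts.
Row gauge = 26/7.5 = 3.467 rows/cm; 114.5 × 3.467 = 396.93 → 397 rows.

Cast on 42 stitches and work 397 rows.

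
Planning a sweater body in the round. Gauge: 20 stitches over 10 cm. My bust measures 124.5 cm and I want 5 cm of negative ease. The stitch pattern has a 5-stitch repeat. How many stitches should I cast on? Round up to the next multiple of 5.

Finished = 124.5 − 5 = 119.5 cm.
20 / 10 = 2 sts/cm.
119.5 × 2 = 239.00 sts.
Next multiple of 5: 240.

Cast on 240 stitches.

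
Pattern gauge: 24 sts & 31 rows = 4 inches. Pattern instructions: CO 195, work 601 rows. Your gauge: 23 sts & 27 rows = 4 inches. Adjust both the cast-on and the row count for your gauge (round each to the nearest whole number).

Stitches: 195 × 23/24 = 186.88 → 187.
Rows: 601 × 27/31 = 523.45 → 523.

Cast on 187 stitches; work 523 rows.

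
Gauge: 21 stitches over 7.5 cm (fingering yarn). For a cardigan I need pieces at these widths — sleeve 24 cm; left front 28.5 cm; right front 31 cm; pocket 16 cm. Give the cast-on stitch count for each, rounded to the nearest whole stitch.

sleeve 67; left front 80; right front 87; pocket 45.

Rate = 21/7.5 = 2.8 sts per cm.
sleeve: 24 × 2.8 = 67.20 → 67.
left front: 28.5 × 2.8 = 79.80 → 80.
right front: 31 × 2.8 = 86.80 → 87.
pocket: 16 × 2.8 = 44.80 → 45.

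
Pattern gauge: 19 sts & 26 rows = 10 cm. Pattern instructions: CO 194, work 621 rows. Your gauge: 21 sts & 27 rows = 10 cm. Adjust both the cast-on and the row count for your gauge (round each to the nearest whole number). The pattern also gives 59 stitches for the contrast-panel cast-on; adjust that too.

Stitches: 194 × 21/19 = 214.42 → 214.
Rows: 621 × 27/26 = 644.88 → 645.
contrast-panel cast-on: 59 × 21/19 = 65.21 → 65.

Cast on 214 stitches; work 645 rows; contrast-panel cast-on 65 stitches.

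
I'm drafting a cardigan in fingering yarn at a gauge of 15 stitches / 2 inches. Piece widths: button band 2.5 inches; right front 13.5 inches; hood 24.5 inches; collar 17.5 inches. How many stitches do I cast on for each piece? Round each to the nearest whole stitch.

button band 19; right front 101; hood 184; collar 131.

Rate = 15/2 = 7.5 sts per in.
button band: 2.5 × 7.5 = 18.75 → 19.
right front: 13.5 × 7.5 = 101.25 → 101.
hood: 24.5 × 7.5 = 183.75 → 184.
collar: 17.5 × 7.5 = 131.25 → 131.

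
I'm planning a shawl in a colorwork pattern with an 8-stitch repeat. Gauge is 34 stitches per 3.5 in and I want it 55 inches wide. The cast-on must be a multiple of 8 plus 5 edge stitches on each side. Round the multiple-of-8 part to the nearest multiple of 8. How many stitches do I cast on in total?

34 / 3.5 = 9.714 sts per inch.
55 × 9.714 = 534.29 sts.
Less 10 edge sts → 524.29 for the repeat.
Nearest multiple of 8: 528.
Add back 10 edge sts → 538.

Cast on 538 stitches.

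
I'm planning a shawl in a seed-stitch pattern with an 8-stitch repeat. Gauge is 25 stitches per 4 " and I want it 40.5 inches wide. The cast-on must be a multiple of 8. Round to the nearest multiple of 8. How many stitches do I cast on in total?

25 / 4 = 6.25 sts per inch.
40.5 × 6.25 = 253.12 sts.
Nearest multiple of 8: 256.

Cast on 256 stitches.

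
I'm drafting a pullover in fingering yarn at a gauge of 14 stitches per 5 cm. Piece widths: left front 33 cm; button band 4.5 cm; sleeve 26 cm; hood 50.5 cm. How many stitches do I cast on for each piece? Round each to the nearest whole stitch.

Rate = 14/5 = 2.8 sts per cm.
left front: 33 × 2.8 = 92.40 → 92.
button band: 4.5 × 2.8 = 12.60 → 13.
sleeve: 26 × 2.8 = 72.80 → 73.
hood: 50.5 × 2.8 = 141.40 → 141.

left front 92; button band 13; sleeve 73; hood 141.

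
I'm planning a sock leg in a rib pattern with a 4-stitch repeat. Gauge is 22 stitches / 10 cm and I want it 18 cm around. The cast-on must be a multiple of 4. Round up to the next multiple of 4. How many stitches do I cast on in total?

22 / 10 = 2.2 sts per cm.
18 × 2.2 = 39.60 sts.
Next multiple of 4: 40.

CO 40 sts.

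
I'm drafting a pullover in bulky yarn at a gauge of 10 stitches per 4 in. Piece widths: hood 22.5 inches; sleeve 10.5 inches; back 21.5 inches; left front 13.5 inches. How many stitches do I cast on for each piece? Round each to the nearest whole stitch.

Rate = 10/4 = 2.5 sts per in.
hood: 22.5 × 2.5 = 56.25 → 56.
sleeve: 10.5 × 2.5 = 26.25 → 26.
back: 21.5 × 2.5 = 53.75 → 54.
left front: 13.5 × 2.5 = 33.75 → 34.

hood 56; sleeve 26; back 54; left front 34.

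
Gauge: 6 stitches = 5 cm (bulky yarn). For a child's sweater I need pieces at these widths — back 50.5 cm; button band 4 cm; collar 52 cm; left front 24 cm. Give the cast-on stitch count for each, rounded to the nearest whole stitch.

Rate = 6/5 = 1.2 sts per cm.
back: 50.5 × 1.2 = 60.60 → 61.
button band: 4 × 1.2 = 4.80 → 5.
collar: 52 × 1.2 = 62.40 → 62.
left front: 24 × 1.2 = 28.80 → 29.

back 61; button band 5; collar 62; left front 29.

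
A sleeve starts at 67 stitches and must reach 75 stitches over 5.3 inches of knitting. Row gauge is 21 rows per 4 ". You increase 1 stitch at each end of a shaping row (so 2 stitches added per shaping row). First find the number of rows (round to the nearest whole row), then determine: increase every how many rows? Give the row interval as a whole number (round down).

Increase every 7th row.

Rows = 5.3 × 5.25 = 27.8 → 28 rows.
Stitches to add: 8 → 4 shaping rows (at 2 st each).
28 / 4 = 7.00 → every 7 rows.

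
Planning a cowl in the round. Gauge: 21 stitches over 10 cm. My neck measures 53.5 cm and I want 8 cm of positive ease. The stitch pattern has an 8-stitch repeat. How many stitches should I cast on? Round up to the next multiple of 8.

CO 136 sts.

Finished = 53.5 + 8 = 61.5 cm.
21 / 10 = 2.1 sts/cm.
61.5 × 2.1 = 129.15 sts.
Next multiple of 8: 136.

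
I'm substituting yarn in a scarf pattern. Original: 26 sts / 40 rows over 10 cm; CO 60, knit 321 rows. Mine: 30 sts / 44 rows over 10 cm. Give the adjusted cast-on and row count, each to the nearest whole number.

Cast on 69 stitches; work 353 rows.

Stitches: 60 × 30/26 = 69.23 → 69.
Rows: 321 × 44/40 = 353.10 → 353.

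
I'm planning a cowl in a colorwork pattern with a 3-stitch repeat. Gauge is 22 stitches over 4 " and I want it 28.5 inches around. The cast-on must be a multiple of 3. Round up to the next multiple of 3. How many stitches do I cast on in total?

22 / 4 = 5.5 sts per inch.
28.5 × 5.5 = 156.75 sts.
Next multiple of 3: 159.

159 stitches.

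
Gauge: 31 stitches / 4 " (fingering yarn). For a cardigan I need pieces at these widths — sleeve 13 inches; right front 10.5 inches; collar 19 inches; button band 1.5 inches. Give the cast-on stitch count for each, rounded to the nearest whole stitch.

sleeve 101; right front 81; collar 147; button band 12.

Rate = 31/4 = 7.75 sts per in.
sleeve: 13 × 7.75 = 100.75 → 101.
right front: 10.5 × 7.75 = 81.38 → 81.
collar: 19 × 7.75 = 147.25 → 147.
button band: 1.5 × 7.75 = 11.62 → 12.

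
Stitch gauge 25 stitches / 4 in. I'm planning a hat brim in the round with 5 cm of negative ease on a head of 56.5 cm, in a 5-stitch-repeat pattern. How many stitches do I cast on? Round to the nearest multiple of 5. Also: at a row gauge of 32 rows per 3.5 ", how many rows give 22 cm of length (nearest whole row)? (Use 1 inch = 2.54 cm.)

Cast on 125 stitches; work 79 rows.

Finished = 56.5 − 5 = 51.5 cm.
51.5 cm × 1/2.54 = 20.28 inches.
25/4 = 6.25 sts per in; 20.28 × 6.25 = 126.72 sts.
Nearest multiple of 5 → 125.
22 cm = 8.66 inches; × 9.143 = 79.19 → 79 rows.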